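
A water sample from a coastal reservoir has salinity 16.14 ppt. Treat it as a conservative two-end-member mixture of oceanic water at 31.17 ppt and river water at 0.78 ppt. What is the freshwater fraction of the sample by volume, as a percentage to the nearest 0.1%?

49.5%

Let f be the freshwater fraction. Salt balance per unit volume:
f×0.78 + (1−f)×31.17 = 16.14
f = (31.17 − 16.14) / (31.17 − 0.78) = 15.03/30.39 = 0.4946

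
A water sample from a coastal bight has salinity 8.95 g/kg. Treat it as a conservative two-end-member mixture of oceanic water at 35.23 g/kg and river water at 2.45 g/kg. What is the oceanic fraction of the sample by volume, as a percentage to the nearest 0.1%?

19.8%

Let g be the oceanic fraction. Salt balance per unit volume:
g×35.23 + (1−g)×2.45 = 8.95
g = (8.95 − 2.45) / (35.23 − 2.45) = 6.5/32.78 = 0.1983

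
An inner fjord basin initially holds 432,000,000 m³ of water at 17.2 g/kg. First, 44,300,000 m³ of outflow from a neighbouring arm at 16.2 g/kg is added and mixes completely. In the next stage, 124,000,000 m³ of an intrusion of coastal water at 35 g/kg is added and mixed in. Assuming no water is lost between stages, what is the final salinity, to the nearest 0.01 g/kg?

20.80 g/kg

Salt balance:
Initial salt = 432,000,000×17.2 = 7,430,400,000
After stage 1: salt = 7,430,400,000 + 44,300,000×16.2 = 8,148,060,000; volume = 476,300,000 m³; S = 17.107 g/kg
After stage 2: salt = 8,148,060,000 + 124,000,000×35 = 12,488,060,000; volume = 600,300,000 m³
S = 12,488,060,000 / 600,300,000 = 20.803 g/kg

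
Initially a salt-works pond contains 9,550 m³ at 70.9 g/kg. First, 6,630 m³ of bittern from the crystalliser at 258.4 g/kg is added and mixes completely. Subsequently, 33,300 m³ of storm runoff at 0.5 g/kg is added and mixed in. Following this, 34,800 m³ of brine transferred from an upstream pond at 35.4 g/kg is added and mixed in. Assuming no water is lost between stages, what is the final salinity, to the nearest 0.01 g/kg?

Weighted by volume,
Initial salt = 9,550×70.9 = 677,095
After stage 1: salt = 677,095 + 6,630×258.4 = 2,390,287; volume = 16,180 m³; S = 147.731 g/kg
After stage 2: salt = 2,390,287 + 33,300×0.5 = 2,406,937; volume = 49,480 m³; S = 48.645 g/kg
After stage 3: salt = 2,406,937 + 34,800×35.4 = 3,638,857; volume = 84,280 m³
S = 3,638,857 / 84,280 = 43.1758 g/kg

43.18 g/kg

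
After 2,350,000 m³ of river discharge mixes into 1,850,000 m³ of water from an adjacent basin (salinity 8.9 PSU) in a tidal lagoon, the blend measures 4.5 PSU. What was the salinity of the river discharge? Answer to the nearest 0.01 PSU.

1.04 PSU

Salt balance: 1,850,000×8.9 + 2,350,000×S = 4,200,000×4.5
16,465,000 + 2,350,000·S = 18,900,000
S = (18,900,000 − 16,465,000) / 2,350,000 = 1.0362 PSU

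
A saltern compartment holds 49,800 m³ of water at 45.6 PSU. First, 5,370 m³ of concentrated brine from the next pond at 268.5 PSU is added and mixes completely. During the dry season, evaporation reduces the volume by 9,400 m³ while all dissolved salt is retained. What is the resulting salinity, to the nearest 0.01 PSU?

After mixing: salt = 49,800×45.6 + 5,370×268.5 = 3,712,725; volume = 55,170 m³
After evaporation: salt unchanged = 3,712,725; volume = 55,170 − 9,400 = 45,770 m³
S = 3,712,725 / 45,770 = 81.117 PSU

81.12 PSU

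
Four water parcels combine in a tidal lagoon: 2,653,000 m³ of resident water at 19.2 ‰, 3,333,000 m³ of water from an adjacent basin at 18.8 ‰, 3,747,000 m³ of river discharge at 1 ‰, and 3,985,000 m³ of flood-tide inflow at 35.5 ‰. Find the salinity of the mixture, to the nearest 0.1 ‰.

Weighted by volume,
salt = 2,653,000×19.2 + 3,333,000×18.8 + 3,747,000×1 + 3,985,000×35.5 = 50,937,600 + 62,660,400 + 3,747,000 + 141,467,500 = 258,812,500
volume = 2,653,000 + 3,333,000 + 3,747,000 + 3,985,000 = 13,718,000 m³
S = 258,812,500 / 13,718,000 = 18.867 ‰

18.9 ‰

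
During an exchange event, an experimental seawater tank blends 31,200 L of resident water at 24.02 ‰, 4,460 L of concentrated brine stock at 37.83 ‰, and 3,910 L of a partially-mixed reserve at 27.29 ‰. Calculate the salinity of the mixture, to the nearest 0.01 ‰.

25.90 ‰

Weighted by volume,
salt = 31,200×24.02 + 4,460×37.83 + 3,910×27.29 = 749,424 + 168,721.8 + 106,703.9 = 1,024,849.7
volume = 31,200 + 4,460 + 3,910 = 39,570 L
S = 1,024,849.7 / 39,570 = 25.8997 ‰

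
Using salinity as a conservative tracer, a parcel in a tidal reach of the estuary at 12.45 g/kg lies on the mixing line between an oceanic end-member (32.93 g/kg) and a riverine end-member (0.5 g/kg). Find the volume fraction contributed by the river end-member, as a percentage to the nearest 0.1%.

Let f be the freshwater fraction. Salt balance per unit volume:
f×0.5 + (1−f)×32.93 = 12.45
f = (32.93 − 12.45) / (32.93 − 0.5) = 20.48/32.43 = 0.6315

63.2%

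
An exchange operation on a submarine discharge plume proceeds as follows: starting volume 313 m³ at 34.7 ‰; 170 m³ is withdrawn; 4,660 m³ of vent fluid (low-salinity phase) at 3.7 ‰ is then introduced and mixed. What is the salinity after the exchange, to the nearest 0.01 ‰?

4.62 ‰

Remaining after removal: 143 m³ at 34.7 ‰ (salt = 4,962.1)
After addition: salt = 4,962.1 + 4,660×3.7 = 22,204.1; volume = 4,803 m³
S = 22,204.1 / 4,803 = 4.623 ‰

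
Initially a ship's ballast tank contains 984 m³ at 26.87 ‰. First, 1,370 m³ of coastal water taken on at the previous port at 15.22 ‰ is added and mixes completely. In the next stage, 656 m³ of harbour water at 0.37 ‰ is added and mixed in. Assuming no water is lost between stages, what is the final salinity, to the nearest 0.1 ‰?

By conservation of dissolved salt,
Initial salt = 984×26.87 = 26,440.08
After stage 1: salt = 26,440.08 + 1,370×15.22 = 47,291.48; volume = 2,354 m³; S = 20.09 ‰
After stage 2: salt = 47,291.48 + 656×0.37 = 47,534.2; volume = 3,010 m³
S = 47,534.2 / 3,010 = 15.7921 ‰

15.8 ‰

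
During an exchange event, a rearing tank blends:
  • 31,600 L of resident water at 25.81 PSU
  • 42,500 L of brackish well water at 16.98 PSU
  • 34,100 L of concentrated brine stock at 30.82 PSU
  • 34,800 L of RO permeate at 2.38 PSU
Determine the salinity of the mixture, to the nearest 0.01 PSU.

Weighted by volume,
salt = 31,600×25.81 + 42,500×16.98 + 34,100×30.82 + 34,800×2.38 = 815,596 + 721,650 + 1,050,962 + 82,824 = 2,671,032
volume = 31,600 + 42,500 + 34,100 + 34,800 = 143,000 L
S = 2,671,032 / 143,000 = 18.6785 PSU

18.68 PSU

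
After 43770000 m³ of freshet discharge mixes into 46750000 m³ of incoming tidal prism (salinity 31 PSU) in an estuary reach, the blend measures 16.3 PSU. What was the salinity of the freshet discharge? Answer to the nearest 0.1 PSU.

Salt balance: 46,750,000×31 + 43,770,000×S = 90,520,000×16.3
1,449,250,000 + 43,770,000·S = 1,475,476,000
S = (1,475,476,000 − 1,449,250,000) / 43,770,000 = 0.5992 PSU

0.6 PSU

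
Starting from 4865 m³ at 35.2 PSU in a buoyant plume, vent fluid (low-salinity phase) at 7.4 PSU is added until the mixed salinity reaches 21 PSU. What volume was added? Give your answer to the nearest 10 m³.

Salt balance: 4,865×35.2 + V×7.4 = (4,865+V)×21
171,248 + 7.4V = 102,165 + 21V
69,083 = 13.6V
V = 5,079.63 m³

5080 m³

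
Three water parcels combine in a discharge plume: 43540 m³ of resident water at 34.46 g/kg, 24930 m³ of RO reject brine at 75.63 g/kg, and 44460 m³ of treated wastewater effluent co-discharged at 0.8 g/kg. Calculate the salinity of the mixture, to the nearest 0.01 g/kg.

30.30 g/kg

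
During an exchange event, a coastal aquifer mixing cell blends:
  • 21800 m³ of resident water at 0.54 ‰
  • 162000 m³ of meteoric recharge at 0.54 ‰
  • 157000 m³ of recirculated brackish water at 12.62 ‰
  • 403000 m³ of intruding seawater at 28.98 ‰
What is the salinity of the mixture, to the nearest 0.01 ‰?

18.50 ‰

Weighted by volume,
salt = 21,800×0.54 + 162,000×0.54 + 157,000×12.62 + 403,000×28.98 = 11,772 + 87,480 + 1,981,340 + 11,678,940 = 13,759,532
volume = 21,800 + 162,000 + 157,000 + 403,000 = 743,800 m³
S = 13,759,532 / 743,800 = 18.499 ‰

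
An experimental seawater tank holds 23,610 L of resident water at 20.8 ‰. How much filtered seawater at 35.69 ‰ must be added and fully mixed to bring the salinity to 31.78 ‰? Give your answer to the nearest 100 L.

Salt balance: 23,610×20.8 + V×35.69 = (23,610+V)×31.78
491,088 + 35.69V = 750,325.8 + 31.78V
259,237.8 = 3.91V
V = 66,301.23 L

66300 L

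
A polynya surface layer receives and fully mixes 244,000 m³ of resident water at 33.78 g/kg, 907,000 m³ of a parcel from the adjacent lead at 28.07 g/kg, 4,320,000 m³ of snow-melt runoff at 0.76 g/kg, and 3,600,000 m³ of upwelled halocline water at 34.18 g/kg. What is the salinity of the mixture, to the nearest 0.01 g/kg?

Salt balance:
salt = 244,000×33.78 + 907,000×28.07 + 4,320,000×0.76 + 3,600,000×34.18 = 8,242,320 + 25,459,490 + 3,283,200 + 123,048,000 = 160,033,010
volume = 244,000 + 907,000 + 4,320,000 + 3,600,000 = 9,071,000 m³
S = 160,033,010 / 9,071,000 = 17.6423 g/kg

17.64 g/kg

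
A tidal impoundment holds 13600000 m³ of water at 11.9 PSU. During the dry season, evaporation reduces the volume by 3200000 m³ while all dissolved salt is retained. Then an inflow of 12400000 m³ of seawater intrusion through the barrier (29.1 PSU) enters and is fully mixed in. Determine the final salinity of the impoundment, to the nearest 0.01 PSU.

22.92 PSU

After evaporation: salt = 13,600,000×11.9 = 161,840,000; volume = 13,600,000 − 3,200,000 = 10,400,000 m³
After mixing: salt = 161,840,000 + 12,400,000×29.1 = 522,680,000; volume = 10,400,000 + 12,400,000 = 22,800,000 m³
S = 522,680,000 / 22,800,000 = 22.9246 PSU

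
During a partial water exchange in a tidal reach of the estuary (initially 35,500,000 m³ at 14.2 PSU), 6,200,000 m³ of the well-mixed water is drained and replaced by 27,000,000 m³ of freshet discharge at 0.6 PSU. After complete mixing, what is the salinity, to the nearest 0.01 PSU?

7.68 PSU

Remaining after removal: 29,300,000 m³ at 14.2 PSU (salt = 416,060,000)
After addition: salt = 416,060,000 + 27,000,000×0.6 = 432,260,000; volume = 56,300,000 m³
S = 432,260,000 / 56,300,000 = 7.6778 PSU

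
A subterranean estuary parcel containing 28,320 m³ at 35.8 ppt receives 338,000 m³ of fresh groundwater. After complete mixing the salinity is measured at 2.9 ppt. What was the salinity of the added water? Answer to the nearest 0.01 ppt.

0.14 ppt

Salt balance: 28,320×35.8 + 338,000×S = 366,320×2.9
1,013,856 + 338,000·S = 1,062,328
S = (1,062,328 − 1,013,856) / 338,000 = 0.1434 ppt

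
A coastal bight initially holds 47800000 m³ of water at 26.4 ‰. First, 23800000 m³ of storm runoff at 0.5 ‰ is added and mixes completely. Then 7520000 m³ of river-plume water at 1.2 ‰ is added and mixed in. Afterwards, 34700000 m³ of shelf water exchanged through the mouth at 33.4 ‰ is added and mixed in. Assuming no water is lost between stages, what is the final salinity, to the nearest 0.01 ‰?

By conservation of dissolved salt,
Initial salt = 47,800,000×26.4 = 1,261,920,000
After stage 1: salt = 1,261,920,000 + 23,800,000×0.5 = 1,273,820,000; volume = 71,600,000 m³; S = 17.791 ‰
After stage 2: salt = 1,273,820,000 + 7,520,000×1.2 = 1,282,844,000; volume = 79,120,000 m³; S = 16.214 ‰
After stage 3: salt = 1,282,844,000 + 34,700,000×33.4 = 2,441,824,000; volume = 113,820,000 m³
S = 2,441,824,000 / 113,820,000 = 21.4534 ‰

21.45 ‰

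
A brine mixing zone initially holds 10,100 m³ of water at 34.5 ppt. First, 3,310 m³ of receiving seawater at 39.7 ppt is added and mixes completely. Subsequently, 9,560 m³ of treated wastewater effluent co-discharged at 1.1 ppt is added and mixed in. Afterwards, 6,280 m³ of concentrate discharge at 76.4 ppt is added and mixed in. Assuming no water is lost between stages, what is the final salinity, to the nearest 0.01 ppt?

33.17 ppt

Total salt / total volume:
Initial salt = 10,100×34.5 = 348,450
After stage 1: salt = 348,450 + 3,310×39.7 = 479,857; volume = 13,410 m³; S = 35.784 ppt
After stage 2: salt = 479,857 + 9,560×1.1 = 490,373; volume = 22,970 m³; S = 21.348 ppt
After stage 3: salt = 490,373 + 6,280×76.4 = 970,165; volume = 29,250 m³
S = 970,165 / 29,250 = 33.168 ppt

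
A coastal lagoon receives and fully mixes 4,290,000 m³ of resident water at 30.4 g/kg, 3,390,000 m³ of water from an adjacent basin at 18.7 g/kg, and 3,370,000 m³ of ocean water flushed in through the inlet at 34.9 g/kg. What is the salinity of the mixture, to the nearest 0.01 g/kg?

28.18 g/kg

Weighted by volume,
salt = 4,290,000×30.4 + 3,390,000×18.7 + 3,370,000×34.9 = 130,416,000 + 63,393,000 + 117,613,000 = 311,422,000
volume = 4,290,000 + 3,390,000 + 3,370,000 = 11,050,000 m³
S = 311,422,000 / 11,050,000 = 28.183 g/kg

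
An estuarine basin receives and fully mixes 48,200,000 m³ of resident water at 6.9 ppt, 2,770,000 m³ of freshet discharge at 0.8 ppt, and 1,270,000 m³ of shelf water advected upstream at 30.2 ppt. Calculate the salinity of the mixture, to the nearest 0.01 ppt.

7.14 ppt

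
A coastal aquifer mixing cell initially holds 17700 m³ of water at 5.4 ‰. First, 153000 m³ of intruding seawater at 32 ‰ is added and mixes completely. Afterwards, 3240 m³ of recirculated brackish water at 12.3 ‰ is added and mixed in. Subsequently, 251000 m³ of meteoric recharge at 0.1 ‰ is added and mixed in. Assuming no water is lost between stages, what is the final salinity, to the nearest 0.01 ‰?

Total salt / total volume:
Initial salt = 17,700×5.4 = 95,580
After stage 1: salt = 95,580 + 153,000×32 = 4,991,580; volume = 170,700 m³; S = 29.242 ‰
After stage 2: salt = 4,991,580 + 3,240×12.3 = 5,031,432; volume = 173,940 m³; S = 28.926 ‰
After stage 3: salt = 5,031,432 + 251,000×0.1 = 5,056,532; volume = 424,940 m³
S = 5,056,532 / 424,940 = 11.8994 ‰

11.90 ‰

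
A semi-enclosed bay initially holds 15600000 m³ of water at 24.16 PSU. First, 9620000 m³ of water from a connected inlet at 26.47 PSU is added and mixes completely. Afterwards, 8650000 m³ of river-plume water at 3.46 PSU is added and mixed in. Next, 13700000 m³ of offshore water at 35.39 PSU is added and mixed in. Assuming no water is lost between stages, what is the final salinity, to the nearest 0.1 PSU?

24.1 PSU

Mass of salt is conserved:
Initial salt = 15,600,000×24.16 = 376,896,000
After stage 1: salt = 376,896,000 + 9,620,000×26.47 = 631,537,400; volume = 25,220,000 m³; S = 25.041 PSU
After stage 2: salt = 631,537,400 + 8,650,000×3.46 = 661,466,400; volume = 33,870,000 m³; S = 19.53 PSU
After stage 3: salt = 661,466,400 + 13,700,000×35.39 = 1,146,309,400; volume = 47,570,000 m³
S = 1,146,309,400 / 47,570,000 = 24.0973 PSU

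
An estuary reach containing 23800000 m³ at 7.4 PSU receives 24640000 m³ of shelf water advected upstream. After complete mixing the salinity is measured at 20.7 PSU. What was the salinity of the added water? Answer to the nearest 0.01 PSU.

Salt balance: 23,800,000×7.4 + 24,640,000×S = 48,440,000×20.7
176,120,000 + 24,640,000·S = 1,002,708,000
S = (1,002,708,000 − 176,120,000) / 24,640,000 = 33.5466 PSU

33.55 PSU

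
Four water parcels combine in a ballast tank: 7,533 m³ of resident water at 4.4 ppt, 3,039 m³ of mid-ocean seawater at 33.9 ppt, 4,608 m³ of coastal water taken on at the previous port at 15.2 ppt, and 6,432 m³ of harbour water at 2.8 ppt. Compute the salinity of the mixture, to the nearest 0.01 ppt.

By conservation of dissolved salt,
salt = 7,533×4.4 + 3,039×33.9 + 4,608×15.2 + 6,432×2.8 = 33,145.2 + 103,022.1 + 70,041.6 + 18,009.6 = 224,218.5
volume = 7,533 + 3,039 + 4,608 + 6,432 = 21,612 m³
S = 224,218.5 / 21,612 = 10.3747 ppt

10.37 ppt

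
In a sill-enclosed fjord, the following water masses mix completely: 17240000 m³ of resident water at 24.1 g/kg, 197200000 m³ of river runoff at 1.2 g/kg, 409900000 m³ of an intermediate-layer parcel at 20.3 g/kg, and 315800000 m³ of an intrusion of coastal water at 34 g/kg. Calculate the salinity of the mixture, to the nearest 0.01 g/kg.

20.97 g/kg

Total salt / total volume:
salt = 17,240,000×24.1 + 197,200,000×1.2 + 409,900,000×20.3 + 315,800,000×34 = 415,484,000 + 236,640,000 + 8,320,970,000 + 10,737,200,000 = 19,710,294,000
volume = 17,240,000 + 197,200,000 + 409,900,000 + 315,800,000 = 940,140,000 m³
S = 19,710,294,000 / 940,140,000 = 20.9653 g/kg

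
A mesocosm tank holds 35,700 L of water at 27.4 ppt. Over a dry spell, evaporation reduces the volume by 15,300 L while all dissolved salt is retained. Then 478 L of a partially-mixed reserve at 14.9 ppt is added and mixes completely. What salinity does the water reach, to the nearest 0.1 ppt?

47.2 ppt

After evaporation: salt = 35,700×27.4 = 978,180; volume = 35,700 − 15,300 = 20,400 L
After mixing: salt = 978,180 + 478×14.9 = 985,302.2; volume = 20,400 + 478 = 20,878 L
S = 985,302.2 / 20,878 = 47.1933 ppt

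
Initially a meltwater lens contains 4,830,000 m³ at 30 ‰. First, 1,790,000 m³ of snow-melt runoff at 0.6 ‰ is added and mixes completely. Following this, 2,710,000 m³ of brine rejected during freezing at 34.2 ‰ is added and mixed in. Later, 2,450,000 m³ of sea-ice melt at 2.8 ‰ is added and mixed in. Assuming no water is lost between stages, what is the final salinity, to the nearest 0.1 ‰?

20.8 ‰

Weighted by volume,
Initial salt = 4,830,000×30 = 144,900,000
After stage 1: salt = 144,900,000 + 1,790,000×0.6 = 145,974,000; volume = 6,620,000 m³; S = 22.05 ‰
After stage 2: salt = 145,974,000 + 2,710,000×34.2 = 238,656,000; volume = 9,330,000 m³; S = 25.579 ‰
After stage 3: salt = 238,656,000 + 2,450,000×2.8 = 245,516,000; volume = 11,780,000 m³
S = 245,516,000 / 11,780,000 = 20.8418 ‰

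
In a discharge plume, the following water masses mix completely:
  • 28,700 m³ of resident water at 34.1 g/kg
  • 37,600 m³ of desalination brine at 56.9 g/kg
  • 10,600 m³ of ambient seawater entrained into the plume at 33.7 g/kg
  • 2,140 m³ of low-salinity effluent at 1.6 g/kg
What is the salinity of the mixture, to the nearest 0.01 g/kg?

By conservation of dissolved salt,
salt = 28,700×34.1 + 37,600×56.9 + 10,600×33.7 + 2,140×1.6 = 978,670 + 2,139,440 + 357,220 + 3,424 = 3,478,754
volume = 28,700 + 37,600 + 10,600 + 2,140 = 79,040 m³
S = 3,478,754 / 79,040 = 44.0126 g/kg

44.01 g/kg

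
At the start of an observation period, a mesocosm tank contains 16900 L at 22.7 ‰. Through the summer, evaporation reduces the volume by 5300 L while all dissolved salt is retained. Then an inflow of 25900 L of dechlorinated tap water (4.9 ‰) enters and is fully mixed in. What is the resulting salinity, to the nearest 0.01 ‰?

13.61 ‰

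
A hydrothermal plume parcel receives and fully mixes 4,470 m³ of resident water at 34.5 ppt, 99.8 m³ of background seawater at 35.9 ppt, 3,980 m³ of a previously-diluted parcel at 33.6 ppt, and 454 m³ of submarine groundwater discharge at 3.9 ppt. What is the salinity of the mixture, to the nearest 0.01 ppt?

32.57 ppt

Weighted by volume,
salt = 4,470×34.5 + 99.8×35.9 + 3,980×33.6 + 454×3.9 = 154,215 + 3,582.82 + 133,728 + 1,770.6 = 293,296.42
volume = 4,470 + 99.8 + 3,980 + 454 = 9,003.8 m³
S = 293,296.42 / 9,003.8 = 32.5747 ppt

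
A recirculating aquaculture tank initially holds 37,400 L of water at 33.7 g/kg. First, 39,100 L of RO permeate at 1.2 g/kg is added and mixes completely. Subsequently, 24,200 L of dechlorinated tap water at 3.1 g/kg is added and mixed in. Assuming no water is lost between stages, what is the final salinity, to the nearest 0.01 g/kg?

13.73 g/kg

Weighted by volume,
Initial salt = 37,400×33.7 = 1,260,380
After stage 1: salt = 1,260,380 + 39,100×1.2 = 1,307,300; volume = 76,500 L; S = 17.089 g/kg
After stage 2: salt = 1,307,300 + 24,200×3.1 = 1,382,320; volume = 100,700 L
S = 1,382,320 / 100,700 = 13.7271 g/kg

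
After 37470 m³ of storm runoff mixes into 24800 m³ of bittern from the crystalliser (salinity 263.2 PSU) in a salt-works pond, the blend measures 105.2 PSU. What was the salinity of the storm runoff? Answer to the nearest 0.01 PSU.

0.63 PSU

Salt balance: 24,800×263.2 + 37,470×S = 62,270×105.2
6,527,360 + 37,470·S = 6,550,804
S = (6,550,804 − 6,527,360) / 37,470 = 0.6257 PSU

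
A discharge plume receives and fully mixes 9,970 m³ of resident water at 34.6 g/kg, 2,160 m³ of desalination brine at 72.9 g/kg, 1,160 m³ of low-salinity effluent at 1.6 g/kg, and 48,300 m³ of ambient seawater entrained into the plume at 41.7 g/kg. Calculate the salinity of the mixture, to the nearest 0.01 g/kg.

40.89 g/kg

Mass of salt is conserved:
salt = 9,970×34.6 + 2,160×72.9 + 1,160×1.6 + 48,300×41.7 = 344,962 + 157,464 + 1,856 + 2,014,110 = 2,518,392
volume = 9,970 + 2,160 + 1,160 + 48,300 = 61,590 m³
S = 2,518,392 / 61,590 = 40.8896 g/kg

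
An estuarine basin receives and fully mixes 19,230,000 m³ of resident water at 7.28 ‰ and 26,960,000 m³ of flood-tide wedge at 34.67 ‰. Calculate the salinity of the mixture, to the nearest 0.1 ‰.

By conservation of dissolved salt,
salt = 19,230,000×7.28 + 26,960,000×34.67 = 139,994,400 + 934,703,200 = 1,074,697,600
volume = 19,230,000 + 26,960,000 = 46,190,000 m³
S = 1,074,697,600 / 46,190,000 = 23.267 ‰

23.3 ‰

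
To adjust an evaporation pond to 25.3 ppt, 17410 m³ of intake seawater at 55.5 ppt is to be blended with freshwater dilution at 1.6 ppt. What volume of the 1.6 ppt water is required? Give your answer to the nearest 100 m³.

Salt balance: 17,410×55.5 + V×1.6 = (17,410+V)×25.3
966,255 + 1.6V = 440,473 + 25.3V
525,782 = 23.7V
V = 22,184.89 m³

22200 m³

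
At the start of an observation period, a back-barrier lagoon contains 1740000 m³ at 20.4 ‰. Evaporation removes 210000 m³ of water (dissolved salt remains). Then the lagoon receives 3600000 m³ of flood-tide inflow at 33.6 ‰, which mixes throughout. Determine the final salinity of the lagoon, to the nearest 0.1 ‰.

30.5 ‰

After evaporation: salt = 1,740,000×20.4 = 35,496,000; volume = 1,740,000 − 210,000 = 1,530,000 m³
After mixing: salt = 35,496,000 + 3,600,000×33.6 = 156,456,000; volume = 1,530,000 + 3,600,000 = 5,130,000 m³
S = 156,456,000 / 5,130,000 = 30.4982 ‰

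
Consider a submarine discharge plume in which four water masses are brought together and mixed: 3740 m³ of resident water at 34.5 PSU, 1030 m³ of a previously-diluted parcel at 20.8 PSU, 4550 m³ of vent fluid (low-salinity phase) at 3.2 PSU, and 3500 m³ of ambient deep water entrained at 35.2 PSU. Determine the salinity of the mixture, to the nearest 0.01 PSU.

22.48 PSU

Total salt / total volume:
salt = 3,740×34.5 + 1,030×20.8 + 4,550×3.2 + 3,500×35.2 = 129,030 + 21,424 + 14,560 + 123,200 = 288,214
volume = 3,740 + 1,030 + 4,550 + 3,500 = 12,820 m³
S = 288,214 / 12,820 = 22.4816 PSU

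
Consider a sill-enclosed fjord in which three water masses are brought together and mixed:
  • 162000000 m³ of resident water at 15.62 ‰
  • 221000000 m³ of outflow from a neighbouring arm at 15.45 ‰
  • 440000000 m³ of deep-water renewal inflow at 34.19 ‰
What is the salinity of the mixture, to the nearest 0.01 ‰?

25.50 ‰

Conserving salt mass:
salt = 162,000,000×15.62 + 221,000,000×15.45 + 440,000,000×34.19 = 2,530,440,000 + 3,414,450,000 + 15,043,600,000 = 20,988,490,000
volume = 162,000,000 + 221,000,000 + 440,000,000 = 823,000,000 m³
S = 20,988,490,000 / 823,000,000 = 25.5024 ‰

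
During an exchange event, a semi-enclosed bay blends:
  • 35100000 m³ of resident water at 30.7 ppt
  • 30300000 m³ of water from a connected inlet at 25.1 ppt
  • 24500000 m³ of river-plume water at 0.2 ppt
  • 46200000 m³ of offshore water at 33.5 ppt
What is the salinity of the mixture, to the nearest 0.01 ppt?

24.91 ppt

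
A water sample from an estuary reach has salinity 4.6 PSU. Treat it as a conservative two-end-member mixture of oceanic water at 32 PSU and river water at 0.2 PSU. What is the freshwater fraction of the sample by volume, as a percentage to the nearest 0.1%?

86.2%

Let f be the freshwater fraction. Salt balance per unit volume:
f×0.2 + (1−f)×32 = 4.6
f = (32 − 4.6) / (32 − 0.2) = 27.4/31.8 = 0.8616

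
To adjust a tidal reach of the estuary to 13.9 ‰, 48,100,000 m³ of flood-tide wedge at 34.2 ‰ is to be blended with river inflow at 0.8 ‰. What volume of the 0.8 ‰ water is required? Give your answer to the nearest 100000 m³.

74500000 m³

Salt balance: 48,100,000×34.2 + V×0.8 = (48,100,000+V)×13.9
1,645,020,000 + 0.8V = 668,590,000 + 13.9V
976,430,000 = 13.1V
V = 74,536,641.22 m³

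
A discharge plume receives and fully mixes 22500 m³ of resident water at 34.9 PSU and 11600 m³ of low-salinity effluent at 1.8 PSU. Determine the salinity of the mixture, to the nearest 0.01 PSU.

23.64 PSU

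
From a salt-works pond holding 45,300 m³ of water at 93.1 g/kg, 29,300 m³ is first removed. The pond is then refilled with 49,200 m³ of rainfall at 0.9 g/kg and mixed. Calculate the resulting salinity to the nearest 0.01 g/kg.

23.53 g/kg

Remaining after removal: 16,000 m³ at 93.1 g/kg (salt = 1,489,600)
After addition: salt = 1,489,600 + 49,200×0.9 = 1,533,880; volume = 65,200 m³
S = 1,533,880 / 65,200 = 23.5258 g/kg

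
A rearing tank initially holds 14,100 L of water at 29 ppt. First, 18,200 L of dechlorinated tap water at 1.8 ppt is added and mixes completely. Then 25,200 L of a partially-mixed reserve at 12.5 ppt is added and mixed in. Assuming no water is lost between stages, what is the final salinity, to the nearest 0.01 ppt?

Mass of salt is conserved:
Initial salt = 14,100×29 = 408,900
After stage 1: salt = 408,900 + 18,200×1.8 = 441,660; volume = 32,300 L; S = 13.674 ppt
After stage 2: salt = 441,660 + 25,200×12.5 = 756,660; volume = 57,500 L
S = 756,660 / 57,500 = 13.1593 ppt

13.16 ppt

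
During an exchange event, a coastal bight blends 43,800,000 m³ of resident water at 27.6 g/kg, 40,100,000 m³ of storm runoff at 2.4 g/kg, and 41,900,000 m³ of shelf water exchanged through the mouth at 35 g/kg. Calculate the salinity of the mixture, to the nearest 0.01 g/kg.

22.03 g/kg

Weighted by volume,
salt = 43,800,000×27.6 + 40,100,000×2.4 + 41,900,000×35 = 1,208,880,000 + 96,240,000 + 1,466,500,000 = 2,771,620,000
volume = 43,800,000 + 40,100,000 + 41,900,000 = 125,800,000 m³
S = 2,771,620,000 / 125,800,000 = 22.032 g/kg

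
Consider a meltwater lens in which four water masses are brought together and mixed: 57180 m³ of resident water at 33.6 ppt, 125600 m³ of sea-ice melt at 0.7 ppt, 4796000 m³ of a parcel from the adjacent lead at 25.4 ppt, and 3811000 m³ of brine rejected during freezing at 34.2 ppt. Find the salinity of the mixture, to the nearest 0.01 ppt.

28.92 ppt

Mass of salt is conserved:
salt = 57,180×33.6 + 125,600×0.7 + 4,796,000×25.4 + 3,811,000×34.2 = 1,921,248 + 87,920 + 121,818,400 + 130,336,200 = 254,163,768
volume = 57,180 + 125,600 + 4,796,000 + 3,811,000 = 8,789,780 m³
S = 254,163,768 / 8,789,780 = 28.9158 ppt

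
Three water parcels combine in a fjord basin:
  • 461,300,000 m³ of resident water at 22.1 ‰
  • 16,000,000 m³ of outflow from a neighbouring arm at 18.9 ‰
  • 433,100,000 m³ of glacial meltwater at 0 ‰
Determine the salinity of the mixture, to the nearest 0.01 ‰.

Conserving salt mass:
salt = 461,300,000×22.1 + 16,000,000×18.9 + 433,100,000×0 = 10,194,730,000 + 302,400,000 + 0 = 10,497,130,000
volume = 461,300,000 + 16,000,000 + 433,100,000 = 910,400,000 m³
S = 10,497,130,000 / 910,400,000 = 11.5302 ‰

11.53 ‰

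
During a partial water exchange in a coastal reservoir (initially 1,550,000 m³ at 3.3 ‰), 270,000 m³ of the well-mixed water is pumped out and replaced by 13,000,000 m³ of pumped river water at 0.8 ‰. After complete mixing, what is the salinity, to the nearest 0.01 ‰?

1.02 ‰

Remaining after removal: 1,280,000 m³ at 3.3 ‰ (salt = 4,224,000)
After addition: salt = 4,224,000 + 13,000,000×0.8 = 14,624,000; volume = 14,280,000 m³
S = 14,624,000 / 14,280,000 = 1.0241 ‰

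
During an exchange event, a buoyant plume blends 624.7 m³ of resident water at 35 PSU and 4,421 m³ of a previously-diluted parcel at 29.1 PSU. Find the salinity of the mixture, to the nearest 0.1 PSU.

29.8 PSU

Conserving salt mass:
salt = 624.7×35 + 4,421×29.1 = 21,864.5 + 128,651.1 = 150,515.6
volume = 624.7 + 4,421 = 5,045.7 m³
S = 150,515.6 / 5,045.7 = 29.83 PSU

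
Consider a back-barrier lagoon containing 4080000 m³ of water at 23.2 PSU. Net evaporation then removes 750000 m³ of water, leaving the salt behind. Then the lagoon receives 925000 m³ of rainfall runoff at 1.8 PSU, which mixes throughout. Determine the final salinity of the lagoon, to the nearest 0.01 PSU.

After evaporation: salt = 4,080,000×23.2 = 94,656,000; volume = 4,080,000 − 750,000 = 3,330,000 m³
After mixing: salt = 94,656,000 + 925,000×1.8 = 96,321,000; volume = 3,330,000 + 925,000 = 4,255,000 m³
S = 96,321,000 / 4,255,000 = 22.6371 PSU

22.64 PSU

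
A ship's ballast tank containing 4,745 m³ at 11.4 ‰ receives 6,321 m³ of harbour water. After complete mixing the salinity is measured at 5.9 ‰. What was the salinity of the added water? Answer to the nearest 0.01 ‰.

Salt balance: 4,745×11.4 + 6,321×S = 11,066×5.9
54,093 + 6,321·S = 65,289.4
S = (65,289.4 − 54,093) / 6,321 = 1.7713 ‰

1.77 ‰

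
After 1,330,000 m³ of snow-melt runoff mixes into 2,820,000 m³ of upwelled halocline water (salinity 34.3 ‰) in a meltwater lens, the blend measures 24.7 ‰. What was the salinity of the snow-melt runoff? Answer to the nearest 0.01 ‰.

Salt balance: 2,820,000×34.3 + 1,330,000×S = 4,150,000×24.7
96,726,000 + 1,330,000·S = 102,505,000
S = (102,505,000 − 96,726,000) / 1,330,000 = 4.3451 ‰

4.35 ‰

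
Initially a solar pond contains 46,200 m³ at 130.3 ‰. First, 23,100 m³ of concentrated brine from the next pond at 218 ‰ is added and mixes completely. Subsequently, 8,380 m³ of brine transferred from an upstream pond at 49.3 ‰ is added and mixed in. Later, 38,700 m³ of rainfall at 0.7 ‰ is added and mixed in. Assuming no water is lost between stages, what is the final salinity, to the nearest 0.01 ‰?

Weighted by volume,
Initial salt = 46,200×130.3 = 6,019,860
After stage 1: salt = 6,019,860 + 23,100×218 = 11,055,660; volume = 69,300 m³; S = 159.533 ‰
After stage 2: salt = 11,055,660 + 8,380×49.3 = 11,468,794; volume = 77,680 m³; S = 147.642 ‰
After stage 3: salt = 11,468,794 + 38,700×0.7 = 11,495,884; volume = 116,380 m³
S = 11,495,884 / 116,380 = 98.7789 ‰

98.78 ‰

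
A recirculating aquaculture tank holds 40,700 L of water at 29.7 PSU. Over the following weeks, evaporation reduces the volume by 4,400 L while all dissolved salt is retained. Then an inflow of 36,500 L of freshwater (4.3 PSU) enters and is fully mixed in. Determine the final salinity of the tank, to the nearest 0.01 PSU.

18.76 PSU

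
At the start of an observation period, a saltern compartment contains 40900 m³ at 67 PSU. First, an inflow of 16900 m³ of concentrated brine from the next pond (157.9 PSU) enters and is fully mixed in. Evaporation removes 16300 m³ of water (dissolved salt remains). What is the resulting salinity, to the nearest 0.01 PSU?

130.33 PSU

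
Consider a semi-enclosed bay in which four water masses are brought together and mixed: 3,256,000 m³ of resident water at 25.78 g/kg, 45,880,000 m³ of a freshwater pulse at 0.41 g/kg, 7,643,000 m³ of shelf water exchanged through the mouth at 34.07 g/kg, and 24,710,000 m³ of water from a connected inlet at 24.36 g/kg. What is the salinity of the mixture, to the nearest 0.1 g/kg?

Conserving salt mass:
salt = 3,256,000×25.78 + 45,880,000×0.41 + 7,643,000×34.07 + 24,710,000×24.36 = 83,939,680 + 18,810,800 + 260,397,010 + 601,935,600 = 965,083,090
volume = 3,256,000 + 45,880,000 + 7,643,000 + 24,710,000 = 81,489,000 m³
S = 965,083,090 / 81,489,000 = 11.843 g/kg

11.8 g/kg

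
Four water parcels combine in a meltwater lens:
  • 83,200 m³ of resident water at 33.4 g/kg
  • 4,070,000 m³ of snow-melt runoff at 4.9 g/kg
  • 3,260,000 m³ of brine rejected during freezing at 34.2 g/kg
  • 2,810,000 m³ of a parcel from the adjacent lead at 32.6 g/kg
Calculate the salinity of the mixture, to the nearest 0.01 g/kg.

Mass of salt is conserved:
salt = 83,200×33.4 + 4,070,000×4.9 + 3,260,000×34.2 + 2,810,000×32.6 = 2,778,880 + 19,943,000 + 111,492,000 + 91,606,000 = 225,819,880
volume = 83,200 + 4,070,000 + 3,260,000 + 2,810,000 = 10,223,200 m³
S = 225,819,880 / 10,223,200 = 22.089 g/kg

22.09 g/kg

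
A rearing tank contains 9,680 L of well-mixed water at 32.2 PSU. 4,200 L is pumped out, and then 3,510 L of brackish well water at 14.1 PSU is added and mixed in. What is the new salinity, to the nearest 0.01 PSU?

Remaining after removal: 5,480 L at 32.2 PSU (salt = 176,456)
After addition: salt = 176,456 + 3,510×14.1 = 225,947; volume = 8,990 L
S = 225,947 / 8,990 = 25.1331 PSU

25.13 PSU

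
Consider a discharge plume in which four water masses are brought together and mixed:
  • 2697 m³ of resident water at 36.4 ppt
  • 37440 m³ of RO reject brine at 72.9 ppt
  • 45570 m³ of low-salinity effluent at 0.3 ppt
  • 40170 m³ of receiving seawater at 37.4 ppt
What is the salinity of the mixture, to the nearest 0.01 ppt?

34.51 ppt

Conserving salt mass:
salt = 2,697×36.4 + 37,440×72.9 + 45,570×0.3 + 40,170×37.4 = 98,170.8 + 2,729,376 + 13,671 + 1,502,358 = 4,343,575.8
volume = 2,697 + 37,440 + 45,570 + 40,170 = 125,877 m³
S = 4,343,575.8 / 125,877 = 34.5065 ppt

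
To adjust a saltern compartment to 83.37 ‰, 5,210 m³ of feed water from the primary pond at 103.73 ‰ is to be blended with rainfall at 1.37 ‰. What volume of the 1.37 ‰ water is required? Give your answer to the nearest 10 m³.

1290 m³

Salt balance: 5,210×103.73 + V×1.37 = (5,210+V)×83.37
540,433.3 + 1.37V = 434,357.7 + 83.37V
106,075.6 = 82V
V = 1,293.6 m³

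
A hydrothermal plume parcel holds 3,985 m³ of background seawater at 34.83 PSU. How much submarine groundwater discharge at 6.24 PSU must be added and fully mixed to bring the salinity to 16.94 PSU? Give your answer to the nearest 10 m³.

Salt balance: 3,985×34.83 + V×6.24 = (3,985+V)×16.94
138,797.55 + 6.24V = 67,505.9 + 16.94V
71,291.65 = 10.7V
V = 6,662.77 m³

6660 m³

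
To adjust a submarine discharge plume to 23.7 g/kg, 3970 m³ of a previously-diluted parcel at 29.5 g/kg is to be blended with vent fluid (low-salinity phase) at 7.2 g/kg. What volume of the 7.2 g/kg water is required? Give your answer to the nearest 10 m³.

1400 m³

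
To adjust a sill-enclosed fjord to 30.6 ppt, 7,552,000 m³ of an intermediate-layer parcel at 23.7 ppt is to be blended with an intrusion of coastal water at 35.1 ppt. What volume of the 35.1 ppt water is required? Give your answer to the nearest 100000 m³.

Salt balance: 7,552,000×23.7 + V×35.1 = (7,552,000+V)×30.6
178,982,400 + 35.1V = 231,091,200 + 30.6V
52,108,800 = 4.5V
V = 11,579,733.33 m³

11600000 m³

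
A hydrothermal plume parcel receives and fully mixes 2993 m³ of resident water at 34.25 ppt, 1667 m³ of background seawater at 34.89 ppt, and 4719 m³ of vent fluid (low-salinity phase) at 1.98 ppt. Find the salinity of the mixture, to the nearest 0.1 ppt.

By conservation of dissolved salt,
salt = 2,993×34.25 + 1,667×34.89 + 4,719×1.98 = 102,510.25 + 58,161.63 + 9,343.62 = 170,015.5
volume = 2,993 + 1,667 + 4,719 = 9,379 m³
S = 170,015.5 / 9,379 = 18.127 ppt

18.1 ppt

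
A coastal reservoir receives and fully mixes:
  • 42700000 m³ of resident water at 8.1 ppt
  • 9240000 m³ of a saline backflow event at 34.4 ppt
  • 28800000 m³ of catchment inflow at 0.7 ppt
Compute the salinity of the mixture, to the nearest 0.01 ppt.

Weighted by volume,
salt = 42,700,000×8.1 + 9,240,000×34.4 + 28,800,000×0.7 = 345,870,000 + 317,856,000 + 20,160,000 = 683,886,000
volume = 42,700,000 + 9,240,000 + 28,800,000 = 80,740,000 m³
S = 683,886,000 / 80,740,000 = 8.4702 ppt

8.47 ppt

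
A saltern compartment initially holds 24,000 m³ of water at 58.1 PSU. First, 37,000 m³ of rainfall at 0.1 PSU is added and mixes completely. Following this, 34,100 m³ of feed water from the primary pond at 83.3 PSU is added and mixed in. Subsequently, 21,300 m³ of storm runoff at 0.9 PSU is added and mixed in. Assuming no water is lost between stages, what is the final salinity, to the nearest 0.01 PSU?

36.58 PSU

Mass of salt is conserved:
Initial salt = 24,000×58.1 = 1,394,400
After stage 1: salt = 1,394,400 + 37,000×0.1 = 1,398,100; volume = 61,000 m³; S = 22.92 PSU
After stage 2: salt = 1,398,100 + 34,100×83.3 = 4,238,630; volume = 95,100 m³; S = 44.57 PSU
After stage 3: salt = 4,238,630 + 21,300×0.9 = 4,257,800; volume = 116,400 m³
S = 4,257,800 / 116,400 = 36.579 PSU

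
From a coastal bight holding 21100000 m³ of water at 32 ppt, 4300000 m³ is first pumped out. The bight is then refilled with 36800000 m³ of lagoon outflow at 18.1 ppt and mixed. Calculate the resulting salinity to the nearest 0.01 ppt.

22.46 ppt

Remaining after removal: 16,800,000 m³ at 32 ppt (salt = 537,600,000)
After addition: salt = 537,600,000 + 36,800,000×18.1 = 1,203,680,000; volume = 53,600,000 m³
S = 1,203,680,000 / 53,600,000 = 22.4567 ppt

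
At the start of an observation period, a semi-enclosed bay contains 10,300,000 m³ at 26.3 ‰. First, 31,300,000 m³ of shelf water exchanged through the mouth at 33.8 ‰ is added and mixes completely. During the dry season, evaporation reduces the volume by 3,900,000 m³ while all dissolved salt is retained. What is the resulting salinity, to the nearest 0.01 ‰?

35.25 ‰

After mixing: salt = 10,300,000×26.3 + 31,300,000×33.8 = 1,328,830,000; volume = 41,600,000 m³
After evaporation: salt unchanged = 1,328,830,000; volume = 41,600,000 − 3,900,000 = 37,700,000 m³
S = 1,328,830,000 / 37,700,000 = 35.2475 ‰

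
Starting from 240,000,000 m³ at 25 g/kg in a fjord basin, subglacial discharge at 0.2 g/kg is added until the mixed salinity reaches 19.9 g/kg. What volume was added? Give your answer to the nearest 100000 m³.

62100000 m³

Salt balance: 240,000,000×25 + V×0.2 = (240,000,000+V)×19.9
6,000,000,000 + 0.2V = 4,776,000,000 + 19.9V
1,224,000,000 = 19.7V
V = 62,131,979.7 m³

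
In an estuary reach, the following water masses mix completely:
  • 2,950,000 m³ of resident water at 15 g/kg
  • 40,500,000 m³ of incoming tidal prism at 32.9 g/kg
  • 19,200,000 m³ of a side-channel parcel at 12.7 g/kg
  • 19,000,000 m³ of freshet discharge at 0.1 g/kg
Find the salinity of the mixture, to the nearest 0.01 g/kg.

Total salt / total volume:
salt = 2,950,000×15 + 40,500,000×32.9 + 19,200,000×12.7 + 19,000,000×0.1 = 44,250,000 + 1,332,450,000 + 243,840,000 + 1,900,000 = 1,622,440,000
volume = 2,950,000 + 40,500,000 + 19,200,000 + 19,000,000 = 81,650,000 m³
S = 1,622,440,000 / 81,650,000 = 19.8707 g/kg

19.87 g/kg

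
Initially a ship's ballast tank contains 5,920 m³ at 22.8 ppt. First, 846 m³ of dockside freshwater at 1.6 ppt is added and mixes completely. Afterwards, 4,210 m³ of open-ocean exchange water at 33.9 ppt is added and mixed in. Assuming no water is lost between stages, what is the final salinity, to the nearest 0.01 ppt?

Mass of salt is conserved:
Initial salt = 5,920×22.8 = 134,976
After stage 1: salt = 134,976 + 846×1.6 = 136,329.6; volume = 6,766 m³; S = 20.149 ppt
After stage 2: salt = 136,329.6 + 4,210×33.9 = 279,048.6; volume = 10,976 m³
S = 279,048.6 / 10,976 = 25.4235 ppt

25.42 ppt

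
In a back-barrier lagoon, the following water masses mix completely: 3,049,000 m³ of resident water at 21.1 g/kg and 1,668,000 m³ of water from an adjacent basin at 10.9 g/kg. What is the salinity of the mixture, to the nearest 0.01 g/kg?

17.49 g/kg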